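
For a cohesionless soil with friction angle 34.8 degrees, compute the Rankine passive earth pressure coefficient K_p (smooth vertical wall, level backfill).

K_p = (1 + sin φ)/(1 − sin φ) = tan²(45° + 34.8°/2) = 3.659.

3.66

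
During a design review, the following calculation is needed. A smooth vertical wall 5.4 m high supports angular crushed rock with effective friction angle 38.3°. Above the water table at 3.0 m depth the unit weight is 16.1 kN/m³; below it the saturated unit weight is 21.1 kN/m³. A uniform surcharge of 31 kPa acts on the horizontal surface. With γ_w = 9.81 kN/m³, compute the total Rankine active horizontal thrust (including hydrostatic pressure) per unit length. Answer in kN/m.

119 kN/m

K_a = tan²(45° − φ/2) = 0.2347.
γ' = 21.1 − 9.81 = 11.29 kN/m³. h₂ = H − d_w = 2.4 m.
σ'_h: at surface K_a·q = 7.277; at WT K_a(q+γd_w) = 18.61; at base K_a(q+γd_w+γ'h₂) = 24.98 kPa.
P₁ = ½(7.277+18.61)×3.0 = 38.84; P₂ = ½(18.61+24.98)×2.4 = 52.31; P_w = ½γ_w h₂² = 28.25.
Total = 38.84+52.31+28.25 = 119.4 kN/m.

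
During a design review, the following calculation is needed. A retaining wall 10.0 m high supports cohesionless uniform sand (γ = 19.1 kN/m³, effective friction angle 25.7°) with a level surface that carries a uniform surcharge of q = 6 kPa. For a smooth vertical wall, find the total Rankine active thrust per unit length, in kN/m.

401 kN/m

K_a = tan²(45° − φ/2) = 0.3950.
Soil triangle: ½ K_a γ H² = 0.5×0.3950×19.1×10.0² = 377.3 kN/m.
Surcharge rectangle: K_a q H = 0.3950×6×10.0 = 23.70 kN/m.
Total = 377.3 + 23.70 = 401.0 kN/m.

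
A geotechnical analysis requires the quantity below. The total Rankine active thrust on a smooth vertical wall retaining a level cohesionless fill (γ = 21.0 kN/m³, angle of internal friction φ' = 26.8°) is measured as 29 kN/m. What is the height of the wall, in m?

2.70 m

K_a = 0.3785. P_a = ½ K_a γ H² ⇒ H = √(2P_a/(K_a γ)).
H = √(2×29/(0.3785×21.0)) = 2.701 m.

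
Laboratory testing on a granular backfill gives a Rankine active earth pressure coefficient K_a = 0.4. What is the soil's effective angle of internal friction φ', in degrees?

25.4°

K_a = tan²(45° − φ/2) ⇒ 45° − φ/2 = arctan(√0.4) = 32.31°.
φ = 2(45° − 32.31°) = 25.38°.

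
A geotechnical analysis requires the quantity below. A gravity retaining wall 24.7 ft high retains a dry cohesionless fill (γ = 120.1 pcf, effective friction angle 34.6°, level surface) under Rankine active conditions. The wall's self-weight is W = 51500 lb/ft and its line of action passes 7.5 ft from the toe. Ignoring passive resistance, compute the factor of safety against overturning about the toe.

4.65

K_a = tan²(45° − 34.6°/2) = 0.2756.
P_a = ½K_aγH² = 0.5×0.2756×120.1×24.7² = 10100 lb/ft, acting at H/3 = 8.233 ft above the base.
Overturning moment M_o = P_a × H/3 = 10100 × 8.233 = 83140.
Resisting moment M_r = W × 7.5 = 51500 × 7.5 = 386200.
FS_overturning = M_r/M_o = 386200/83140 = 4.646.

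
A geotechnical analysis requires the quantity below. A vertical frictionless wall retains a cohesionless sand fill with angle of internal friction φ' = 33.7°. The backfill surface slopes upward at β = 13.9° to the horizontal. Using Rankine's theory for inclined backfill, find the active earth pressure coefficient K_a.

0.311

K_a = cos β · (cos β − √(cos²β − cos²φ)) / (cos β + √(cos²β − cos²φ)).
cos β = 0.9707, cos φ = 0.8320, √(cos²β − cos²φ) = 0.5001.
K_a = 0.9707 × (0.9707 − 0.5001)/(0.9707 + 0.5001) = 0.3106.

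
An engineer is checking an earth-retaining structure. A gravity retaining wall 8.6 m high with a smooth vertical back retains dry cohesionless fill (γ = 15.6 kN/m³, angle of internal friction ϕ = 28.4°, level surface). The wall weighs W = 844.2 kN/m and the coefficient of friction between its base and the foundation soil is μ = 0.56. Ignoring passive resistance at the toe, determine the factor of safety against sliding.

2.31

K_a = tan²(45° − 28.4°/2) = 0.3554.
P_a = ½K_aγH² = 0.5×0.3554×15.6×8.6² = 205.0 kN/m, acting at H/3 = 2.867 m above the base.
FS_sliding = μW / P_a = 0.56×844.2 / 205.0 = 2.306.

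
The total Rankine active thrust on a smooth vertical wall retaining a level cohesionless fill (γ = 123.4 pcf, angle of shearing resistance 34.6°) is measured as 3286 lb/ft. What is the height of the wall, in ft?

13.9 ft

K_a = 0.2756. P_a = ½ K_a γ H² ⇒ H = √(2P_a/(K_a γ)).
H = √(2×3286/(0.2756×123.4)) = 13.90 ft.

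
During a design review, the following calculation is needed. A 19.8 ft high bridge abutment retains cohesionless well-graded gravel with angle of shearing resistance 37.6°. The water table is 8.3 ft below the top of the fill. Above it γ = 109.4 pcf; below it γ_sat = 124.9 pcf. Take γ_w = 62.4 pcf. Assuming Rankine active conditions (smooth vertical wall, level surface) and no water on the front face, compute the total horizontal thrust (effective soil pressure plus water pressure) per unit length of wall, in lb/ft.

K_a = tan²(45° − φ/2) = 0.2421.
γ' = 124.9 − 62.4 = 62.50 pcf. Depth below WT = 11.5 ft.
σ'_h at WT = K_a γ d_w = 219.9 psf; at base = 219.9 + K_a γ' × 11.5 = 393.9 psf.
P₁ (0–8.3 ft) = ½×219.9×8.3 = 912.4. P₂ (8.3–19.8 ft) = ½(219.9+393.9)×11.5 = 3529.
P_w = ½ γ_w h₂² = 0.5×62.4×11.5² = 4126. Total = 912.4+3529+4126 = 8568 lb/ft.

8570 lb/ft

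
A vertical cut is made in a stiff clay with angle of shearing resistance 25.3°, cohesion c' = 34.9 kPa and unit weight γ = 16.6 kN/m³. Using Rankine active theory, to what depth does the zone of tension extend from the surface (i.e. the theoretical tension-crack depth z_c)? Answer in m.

6.64 m

K_a = tan²(45° − 25.3°/2) = 0.4012; √K_a = 0.6334.
The active pressure is zero where K_a γ z = 2c√K_a, so z_c = 2c/(γ√K_a) = 2×34.9/(16.6×0.6334) = 6.639 m.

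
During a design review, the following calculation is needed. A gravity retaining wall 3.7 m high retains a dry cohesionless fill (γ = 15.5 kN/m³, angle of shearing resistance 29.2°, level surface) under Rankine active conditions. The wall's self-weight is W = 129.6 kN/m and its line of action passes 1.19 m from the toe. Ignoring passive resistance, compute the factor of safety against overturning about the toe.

3.42

K_a = tan²(45° − 29.2°/2) = 0.3442.
P_a = ½K_aγH² = 0.5×0.3442×15.5×3.7² = 36.52 kN/m, acting at H/3 = 1.233 m above the base.
Overturning moment M_o = P_a × H/3 = 36.52 × 1.233 = 45.04.
Resisting moment M_r = W × 1.19 = 129.6 × 1.19 = 154.2.
FS_overturning = M_r/M_o = 154.2/45.04 = 3.424.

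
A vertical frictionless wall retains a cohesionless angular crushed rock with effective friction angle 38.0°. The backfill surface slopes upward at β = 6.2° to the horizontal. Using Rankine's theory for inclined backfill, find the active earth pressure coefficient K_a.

K_a = cos β · (cos β − √(cos²β − cos²φ)) / (cos β + √(cos²β − cos²φ)).
cos β = 0.9942, cos φ = 0.7880, √(cos²β − cos²φ) = 0.6061.
K_a = 0.9942 × (0.9942 − 0.6061)/(0.9942 + 0.6061) = 0.2411.

0.241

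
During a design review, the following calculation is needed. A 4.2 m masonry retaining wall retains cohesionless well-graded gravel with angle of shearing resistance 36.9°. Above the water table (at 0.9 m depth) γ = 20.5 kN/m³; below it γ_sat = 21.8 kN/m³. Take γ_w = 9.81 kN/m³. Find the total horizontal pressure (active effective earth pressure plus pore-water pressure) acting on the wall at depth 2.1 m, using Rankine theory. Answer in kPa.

K_a = (1 − sin φ)/(1 + sin φ) = 0.2497.
γ' = 21.8 − 9.81 = 11.99 kN/m³.
Effective vertical stress at 2.1 m: σ'_v = 20.5×0.9 + 11.99×1.20 = 32.84 kPa.
σ'_h = K_a σ'_v = 0.2497 × 32.84 = 8.199 kPa; u = γ_w × 1.20 = 11.77 kPa.
Total σ_h = 8.199 + 11.77 = 19.97 kPa.

20.0 kPa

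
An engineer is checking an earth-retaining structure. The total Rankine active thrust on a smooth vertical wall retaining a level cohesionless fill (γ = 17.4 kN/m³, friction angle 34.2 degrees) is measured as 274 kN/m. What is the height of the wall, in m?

K_a = 0.2803. P_a = ½ K_a γ H² ⇒ H = √(2P_a/(K_a γ)).
H = √(2×274/(0.2803×17.4)) = 10.60 m.

10.6 m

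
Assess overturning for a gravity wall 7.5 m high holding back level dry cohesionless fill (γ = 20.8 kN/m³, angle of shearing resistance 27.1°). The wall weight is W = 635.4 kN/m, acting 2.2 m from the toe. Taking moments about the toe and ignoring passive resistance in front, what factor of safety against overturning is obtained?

2.56

K_a = tan²(45° − 27.1°/2) = 0.3741.
P_a = ½K_aγH² = 0.5×0.3741×20.8×7.5² = 218.8 kN/m, acting at H/3 = 2.500 m above the base.
Overturning moment M_o = P_a × H/3 = 218.8 × 2.500 = 547.1.
Resisting moment M_r = W × 2.2 = 635.4 × 2.2 = 1398.
FS_overturning = M_r/M_o = 1398/547.1 = 2.555.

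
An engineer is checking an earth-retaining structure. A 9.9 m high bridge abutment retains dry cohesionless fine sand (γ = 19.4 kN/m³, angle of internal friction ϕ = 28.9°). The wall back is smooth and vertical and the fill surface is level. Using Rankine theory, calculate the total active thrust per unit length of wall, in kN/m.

331 kN/m

K_a = tan²(45° − φ/2) = 0.3484.
P_a = ½ K_a γ H² = 0.5 × 0.3484 × 19.4 × 9.9² = 331.2 kN/m.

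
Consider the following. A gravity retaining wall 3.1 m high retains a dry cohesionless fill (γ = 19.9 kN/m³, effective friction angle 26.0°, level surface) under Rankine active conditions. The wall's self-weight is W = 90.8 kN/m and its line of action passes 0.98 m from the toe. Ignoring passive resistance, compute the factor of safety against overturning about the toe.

K_a = tan²(45° − 26.0°/2) = 0.3905.
P_a = ½K_aγH² = 0.5×0.3905×19.9×3.1² = 37.34 kN/m, acting at H/3 = 1.033 m above the base.
Overturning moment M_o = P_a × H/3 = 37.34 × 1.033 = 38.58.
Resisting moment M_r = W × 0.98 = 90.8 × 0.98 = 88.98.
FS_overturning = M_r/M_o = 88.98/38.58 = 2.306.

2.31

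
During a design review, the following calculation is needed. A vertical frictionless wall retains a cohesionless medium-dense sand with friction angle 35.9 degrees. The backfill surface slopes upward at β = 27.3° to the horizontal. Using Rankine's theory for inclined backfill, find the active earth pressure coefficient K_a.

0.371

K_a = cos β · (cos β − √(cos²β − cos²φ)) / (cos β + √(cos²β − cos²φ)).
cos β = 0.8886, cos φ = 0.8100, √(cos²β − cos²φ) = 0.3653.
K_a = 0.8886 × (0.8886 − 0.3653)/(0.8886 + 0.3653) = 0.3708.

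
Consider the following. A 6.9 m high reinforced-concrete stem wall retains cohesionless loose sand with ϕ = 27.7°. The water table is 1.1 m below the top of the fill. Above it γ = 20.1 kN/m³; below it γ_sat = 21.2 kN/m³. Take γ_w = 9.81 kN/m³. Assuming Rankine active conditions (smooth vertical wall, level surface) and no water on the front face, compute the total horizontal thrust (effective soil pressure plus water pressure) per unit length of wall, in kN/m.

K_a = tan²(45° − φ/2) = 0.3653.
γ' = 21.2 − 9.81 = 11.39 kN/m³. Depth below WT = 5.8 m.
σ'_h at WT = K_a γ d_w = 8.078 kPa; at base = 8.078 + K_a γ' × 5.8 = 32.21 kPa.
P₁ (0–1.1 m) = ½×8.078×1.1 = 4.443. P₂ (1.1–6.9 m) = ½(8.078+32.21)×5.8 = 116.8.
P_w = ½ γ_w h₂² = 0.5×9.81×5.8² = 165.0. Total = 4.443+116.8+165.0 = 286.3 kN/m.

286 kN/m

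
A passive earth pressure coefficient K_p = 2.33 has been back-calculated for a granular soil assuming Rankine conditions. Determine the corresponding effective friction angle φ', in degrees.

K_p = (1+sin φ)/(1−sin φ) ⇒ sin φ = (K_p − 1)/(K_p + 1) = 0.3994.
φ = arcsin(0.3994) = 23.54°.

23.5°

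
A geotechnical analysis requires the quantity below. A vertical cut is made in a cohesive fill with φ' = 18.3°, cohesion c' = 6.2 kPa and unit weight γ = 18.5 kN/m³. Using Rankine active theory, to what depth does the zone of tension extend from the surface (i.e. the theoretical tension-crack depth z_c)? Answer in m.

K_a = tan²(45° − 18.3°/2) = 0.5221; √K_a = 0.7226.
The active pressure is zero where K_a γ z = 2c√K_a, so z_c = 2c/(γ√K_a) = 2×6.2/(18.5×0.7226) = 0.9276 m.

0.928 m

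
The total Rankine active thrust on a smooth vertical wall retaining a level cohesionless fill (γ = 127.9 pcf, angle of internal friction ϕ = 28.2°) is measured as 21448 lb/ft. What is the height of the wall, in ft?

30.6 ft

K_a = 0.3582. P_a = ½ K_a γ H² ⇒ H = √(2P_a/(K_a γ)).
H = √(2×21448/(0.3582×127.9)) = 30.60 ft.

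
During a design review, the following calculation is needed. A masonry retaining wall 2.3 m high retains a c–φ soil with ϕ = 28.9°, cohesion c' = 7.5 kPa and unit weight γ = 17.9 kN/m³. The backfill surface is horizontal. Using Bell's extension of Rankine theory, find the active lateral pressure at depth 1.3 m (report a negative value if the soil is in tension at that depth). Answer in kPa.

-0.747 kPa

K_a = (1 − sin φ)/(1 + sin φ) = 0.3484.
σ_a = K_a γ z − 2c√K_a = 0.3484×17.9×1.3 − 2×7.5×0.5902 = -0.7470 kPa.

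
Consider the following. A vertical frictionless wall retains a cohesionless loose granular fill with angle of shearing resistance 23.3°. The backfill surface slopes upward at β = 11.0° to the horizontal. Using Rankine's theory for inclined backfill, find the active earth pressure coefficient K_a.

0.469

K_a = cos β · (cos β − √(cos²β − cos²φ)) / (cos β + √(cos²β − cos²φ)).
cos β = 0.9816, cos φ = 0.9184, √(cos²β − cos²φ) = 0.3465.
K_a = 0.9816 × (0.9816 − 0.3465)/(0.9816 + 0.3465) = 0.4694.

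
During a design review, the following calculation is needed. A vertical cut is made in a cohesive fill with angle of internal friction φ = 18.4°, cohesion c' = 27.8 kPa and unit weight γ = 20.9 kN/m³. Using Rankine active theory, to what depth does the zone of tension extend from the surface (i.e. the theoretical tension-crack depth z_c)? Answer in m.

K_a = tan²(45° − 18.4°/2) = 0.5202; √K_a = 0.7212.
The active pressure is zero where K_a γ z = 2c√K_a, so z_c = 2c/(γ√K_a) = 2×27.8/(20.9×0.7212) = 3.689 m.

3.69 m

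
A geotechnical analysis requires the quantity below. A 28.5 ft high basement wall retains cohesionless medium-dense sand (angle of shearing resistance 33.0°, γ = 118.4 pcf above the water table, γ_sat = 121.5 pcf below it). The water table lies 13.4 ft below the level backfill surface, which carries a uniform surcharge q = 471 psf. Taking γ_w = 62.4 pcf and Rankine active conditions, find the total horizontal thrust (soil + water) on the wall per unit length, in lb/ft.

23300 lb/ft

K_a = tan²(45° − φ/2) = 0.2948.
γ' = 121.5 − 62.4 = 59.10 pcf. h₂ = H − d_w = 15.1 ft.
σ'_h: at surface K_a·q = 138.9; at WT K_a(q+γd_w) = 606.6; at base K_a(q+γd_w+γ'h₂) = 869.7 psf.
P₁ = ½(138.9+606.6)×13.4 = 4994; P₂ = ½(606.6+869.7)×15.1 = 11150; P_w = ½γ_w h₂² = 7114.
Total = 4994+11150+7114 = 23250 lb/ft.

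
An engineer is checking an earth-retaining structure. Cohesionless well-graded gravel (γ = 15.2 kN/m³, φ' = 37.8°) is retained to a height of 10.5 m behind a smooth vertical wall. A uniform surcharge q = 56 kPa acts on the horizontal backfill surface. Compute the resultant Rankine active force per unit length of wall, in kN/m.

K_a = tan²(45° − φ/2) = 0.2400.
Soil triangle: ½ K_a γ H² = 0.5×0.2400×15.2×10.5² = 201.1 kN/m.
Surcharge rectangle: K_a q H = 0.2400×56×10.5 = 141.1 kN/m.
Total = 201.1 + 141.1 = 342.2 kN/m.

342 kN/m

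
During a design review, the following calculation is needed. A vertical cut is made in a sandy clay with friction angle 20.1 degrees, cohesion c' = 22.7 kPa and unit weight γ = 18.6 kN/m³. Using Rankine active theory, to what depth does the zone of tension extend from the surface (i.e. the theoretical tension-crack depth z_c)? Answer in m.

3.49 m

K_a = tan²(45° − 20.1°/2) = 0.4885; √K_a = 0.6989.
The active pressure is zero where K_a γ z = 2c√K_a, so z_c = 2c/(γ√K_a) = 2×22.7/(18.6×0.6989) = 3.492 m.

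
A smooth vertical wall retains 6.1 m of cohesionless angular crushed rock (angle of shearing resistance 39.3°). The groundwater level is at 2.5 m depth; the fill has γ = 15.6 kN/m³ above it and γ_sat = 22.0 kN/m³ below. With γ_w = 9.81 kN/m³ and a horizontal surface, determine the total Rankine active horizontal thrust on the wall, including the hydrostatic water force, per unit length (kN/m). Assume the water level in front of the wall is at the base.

K_a = tan²(45° − φ/2) = 0.2245.
γ' = 22.0 − 9.81 = 12.19 kN/m³. Depth below WT = 3.6 m.
σ'_h at WT = K_a γ d_w = 8.754 kPa; at base = 8.754 + K_a γ' × 3.6 = 18.60 kPa.
P₁ (0–2.5 m) = ½×8.754×2.5 = 10.94. P₂ (2.5–6.1 m) = ½(8.754+18.60)×3.6 = 49.24.
P_w = ½ γ_w h₂² = 0.5×9.81×3.6² = 63.57. Total = 10.94+49.24+63.57 = 123.8 kN/m.

124 kN/m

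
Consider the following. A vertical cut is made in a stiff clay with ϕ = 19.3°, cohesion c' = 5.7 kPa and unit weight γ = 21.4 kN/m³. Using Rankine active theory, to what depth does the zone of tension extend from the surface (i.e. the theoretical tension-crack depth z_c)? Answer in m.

K_a = tan²(45° − 19.3°/2) = 0.5032; √K_a = 0.7094.
The active pressure is zero where K_a γ z = 2c√K_a, so z_c = 2c/(γ√K_a) = 2×5.7/(21.4×0.7094) = 0.7510 m.

0.751 m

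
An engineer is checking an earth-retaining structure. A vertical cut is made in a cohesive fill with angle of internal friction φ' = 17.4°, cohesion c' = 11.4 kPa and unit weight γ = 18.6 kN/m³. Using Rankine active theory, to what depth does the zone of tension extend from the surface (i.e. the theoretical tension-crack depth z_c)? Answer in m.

1.67 m

K_a = tan²(45° − 17.4°/2) = 0.5396; √K_a = 0.7346.
The active pressure is zero where K_a γ z = 2c√K_a, so z_c = 2c/(γ√K_a) = 2×11.4/(18.6×0.7346) = 1.669 m.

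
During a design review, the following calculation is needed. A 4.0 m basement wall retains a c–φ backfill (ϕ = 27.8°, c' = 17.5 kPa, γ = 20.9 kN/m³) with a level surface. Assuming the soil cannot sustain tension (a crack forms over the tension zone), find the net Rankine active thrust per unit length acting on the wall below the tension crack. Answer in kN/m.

5.70 kN/m

K_a = 0.3639; √K_a = 0.6032.
Tension-crack depth z_c = 2c/(γ√K_a) = 2×17.5/(20.9×0.6032) = 2.776 m.
σ_a at base = K_a γ H − 2c√K_a = 0.3639×20.9×4.0 − 2×17.5×0.6032 = 9.308 kPa.
P_a = ½ × 9.308 × (H − z_c) = 0.5×9.308×1.224 = 5.696 kN/m.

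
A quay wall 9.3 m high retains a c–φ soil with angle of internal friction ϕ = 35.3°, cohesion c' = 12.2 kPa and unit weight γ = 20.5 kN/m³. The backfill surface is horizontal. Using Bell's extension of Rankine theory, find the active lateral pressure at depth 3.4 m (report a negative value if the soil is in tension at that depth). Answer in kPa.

K_a = (1 − sin φ)/(1 + sin φ) = 0.2675.
σ_a = K_a γ z − 2c√K_a = 0.2675×20.5×3.4 − 2×12.2×0.5172 = 6.027 kPa.

6.03 kPa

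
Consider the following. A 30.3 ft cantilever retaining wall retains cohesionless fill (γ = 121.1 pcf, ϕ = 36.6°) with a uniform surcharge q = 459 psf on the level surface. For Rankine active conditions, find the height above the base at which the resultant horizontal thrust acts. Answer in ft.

11.1 ft

K_a = 0.2530.
Triangular part P₁ = ½K_aγH² = 14060 at H/3 = 10.10 ft; rectangular part P₂ = K_a q H = 3518 at H/2 = 15.15 ft.
ȳ = (P₁·10.10 + P₂·15.15)/(P₁+P₂) = 11.11 ft.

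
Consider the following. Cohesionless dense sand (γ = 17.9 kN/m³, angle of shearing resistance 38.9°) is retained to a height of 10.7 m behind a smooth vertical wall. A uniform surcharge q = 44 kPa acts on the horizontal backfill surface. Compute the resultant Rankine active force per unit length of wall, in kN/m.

342 kN/m

K_a = tan²(45° − φ/2) = 0.2285.
Soil triangle: ½ K_a γ H² = 0.5×0.2285×17.9×10.7² = 234.2 kN/m.
Surcharge rectangle: K_a q H = 0.2285×44×10.7 = 107.6 kN/m.
Total = 234.2 + 107.6 = 341.8 kN/m.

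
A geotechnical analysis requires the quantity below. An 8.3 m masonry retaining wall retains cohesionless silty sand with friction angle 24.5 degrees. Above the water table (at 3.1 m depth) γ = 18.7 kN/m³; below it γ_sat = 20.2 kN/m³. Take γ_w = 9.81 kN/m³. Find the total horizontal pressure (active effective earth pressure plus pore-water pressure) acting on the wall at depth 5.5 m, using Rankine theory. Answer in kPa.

K_a = (1 − sin φ)/(1 + sin φ) = 0.4137.
γ' = 20.2 − 9.81 = 10.39 kN/m³.
Effective vertical stress at 5.5 m: σ'_v = 18.7×3.1 + 10.39×2.40 = 82.91 kPa.
σ'_h = K_a σ'_v = 0.4137 × 82.91 = 34.30 kPa; u = γ_w × 2.40 = 23.54 kPa.
Total σ_h = 34.30 + 23.54 = 57.85 kPa.

57.8 kPa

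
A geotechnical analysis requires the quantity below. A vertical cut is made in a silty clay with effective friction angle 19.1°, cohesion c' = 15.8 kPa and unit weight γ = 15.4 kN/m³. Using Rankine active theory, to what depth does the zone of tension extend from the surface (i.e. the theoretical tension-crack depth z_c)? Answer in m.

2.88 m

K_a = tan²(45° − 19.1°/2) = 0.5069; √K_a = 0.7120.
The active pressure is zero where K_a γ z = 2c√K_a, so z_c = 2c/(γ√K_a) = 2×15.8/(15.4×0.7120) = 2.882 m.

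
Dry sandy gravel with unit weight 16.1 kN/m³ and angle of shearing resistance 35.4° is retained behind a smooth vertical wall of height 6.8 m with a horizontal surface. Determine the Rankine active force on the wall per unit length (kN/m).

K_a = tan²(45° − φ/2) = 0.2664.
P_a = ½ K_a γ H² = 0.5 × 0.2664 × 16.1 × 6.8² = 99.16 kN/m.

99.2 kN/m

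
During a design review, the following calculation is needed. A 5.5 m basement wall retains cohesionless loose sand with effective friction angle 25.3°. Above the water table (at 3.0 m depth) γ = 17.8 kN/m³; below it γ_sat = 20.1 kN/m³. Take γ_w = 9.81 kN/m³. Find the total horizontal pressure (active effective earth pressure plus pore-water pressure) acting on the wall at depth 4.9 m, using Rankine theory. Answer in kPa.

47.9 kPa

K_a = (1 − sin φ)/(1 + sin φ) = 0.4012.
γ' = 20.1 − 9.81 = 10.29 kN/m³.
Effective vertical stress at 4.9 m: σ'_v = 17.8×3.0 + 10.29×1.90 = 72.95 kPa.
σ'_h = K_a σ'_v = 0.4012 × 72.95 = 29.27 kPa; u = γ_w × 1.90 = 18.64 kPa.
Total σ_h = 29.27 + 18.64 = 47.91 kPa.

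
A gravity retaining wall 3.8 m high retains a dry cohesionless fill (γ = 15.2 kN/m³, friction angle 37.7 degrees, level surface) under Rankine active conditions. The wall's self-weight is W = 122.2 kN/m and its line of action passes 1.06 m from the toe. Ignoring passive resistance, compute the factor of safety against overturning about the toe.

K_a = tan²(45° − 37.7°/2) = 0.2411.
P_a = ½K_aγH² = 0.5×0.2411×15.2×3.8² = 26.45 kN/m, acting at H/3 = 1.267 m above the base.
Overturning moment M_o = P_a × H/3 = 26.45 × 1.267 = 33.51.
Resisting moment M_r = W × 1.06 = 122.2 × 1.06 = 129.5.
FS_overturning = M_r/M_o = 129.5/33.51 = 3.866.

3.87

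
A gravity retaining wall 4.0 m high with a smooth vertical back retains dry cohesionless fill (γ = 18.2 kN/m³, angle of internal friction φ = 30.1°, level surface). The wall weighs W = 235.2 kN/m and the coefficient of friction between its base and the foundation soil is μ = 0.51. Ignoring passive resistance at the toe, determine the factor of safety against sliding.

K_a = tan²(45° − 30.1°/2) = 0.3320.
P_a = ½K_aγH² = 0.5×0.3320×18.2×4.0² = 48.34 kN/m, acting at H/3 = 1.333 m above the base.
FS_sliding = μW / P_a = 0.51×235.2 / 48.34 = 2.482.

2.48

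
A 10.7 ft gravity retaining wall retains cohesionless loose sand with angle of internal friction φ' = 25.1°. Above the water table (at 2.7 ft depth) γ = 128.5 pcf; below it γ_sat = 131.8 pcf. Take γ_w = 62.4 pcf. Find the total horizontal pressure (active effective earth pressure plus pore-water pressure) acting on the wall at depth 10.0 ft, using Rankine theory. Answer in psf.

K_a = (1 − sin φ)/(1 + sin φ) = 0.4043.
γ' = 131.8 − 62.4 = 69.40 pcf.
Effective vertical stress at 10.0 ft: σ'_v = 128.5×2.7 + 69.40×7.30 = 853.6 psf.
σ'_h = K_a σ'_v = 0.4043 × 853.6 = 345.1 psf; u = γ_w × 7.30 = 455.5 psf.
Total σ_h = 345.1 + 455.5 = 800.6 psf.

801 psf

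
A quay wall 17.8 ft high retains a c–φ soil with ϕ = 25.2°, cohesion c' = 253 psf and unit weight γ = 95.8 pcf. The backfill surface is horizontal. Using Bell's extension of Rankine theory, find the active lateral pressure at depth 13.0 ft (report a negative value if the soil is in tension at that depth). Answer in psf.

K_a = (1 − sin φ)/(1 + sin φ) = 0.4027.
σ_a = K_a γ z − 2c√K_a = 0.4027×95.8×13.0 − 2×253×0.6346 = 180.5 psf.

180 psf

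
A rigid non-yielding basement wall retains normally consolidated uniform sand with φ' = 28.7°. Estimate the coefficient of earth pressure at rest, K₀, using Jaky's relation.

0.520

K₀ = 1 − sin φ' = 1 − sin 28.7° = 0.5198.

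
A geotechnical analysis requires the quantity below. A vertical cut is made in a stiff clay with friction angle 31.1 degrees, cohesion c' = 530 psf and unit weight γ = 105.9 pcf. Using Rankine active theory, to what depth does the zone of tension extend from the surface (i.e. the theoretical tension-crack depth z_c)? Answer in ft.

17.7 ft

K_a = tan²(45° − 31.1°/2) = 0.3188; √K_a = 0.5646.
The active pressure is zero where K_a γ z = 2c√K_a, so z_c = 2c/(γ√K_a) = 2×530/(105.9×0.5646) = 17.73 ft.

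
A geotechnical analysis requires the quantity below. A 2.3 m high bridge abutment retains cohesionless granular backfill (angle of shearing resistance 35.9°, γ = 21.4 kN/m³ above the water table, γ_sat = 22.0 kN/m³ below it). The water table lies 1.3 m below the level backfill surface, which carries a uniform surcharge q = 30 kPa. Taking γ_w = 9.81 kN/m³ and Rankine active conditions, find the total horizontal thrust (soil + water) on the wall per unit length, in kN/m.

K_a = tan²(45° − φ/2) = 0.2607.
γ' = 22.0 − 9.81 = 12.19 kN/m³. h₂ = H − d_w = 1.0 m.
σ'_h: at surface K_a·q = 7.822; at WT K_a(q+γd_w) = 15.08; at base K_a(q+γd_w+γ'h₂) = 18.25 kPa.
P₁ = ½(7.822+15.08)×1.3 = 14.88; P₂ = ½(15.08+18.25)×1.0 = 16.67; P_w = ½γ_w h₂² = 4.905.
Total = 14.88+16.67+4.905 = 36.45 kN/m.

36.5 kN/m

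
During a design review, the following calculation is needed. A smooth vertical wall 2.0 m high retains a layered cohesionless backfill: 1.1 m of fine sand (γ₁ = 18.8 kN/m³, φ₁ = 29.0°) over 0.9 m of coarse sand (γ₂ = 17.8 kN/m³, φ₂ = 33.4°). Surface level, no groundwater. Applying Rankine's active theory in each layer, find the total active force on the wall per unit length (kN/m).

K_a1 = tan²(45°−29.0°/2) = 0.3470; K_a2 = tan²(45°−33.4°/2) = 0.2899.
Layer 1: σ at base = K_a1 γ₁ h₁ = 7.175 kPa; P₁ = ½×7.175×1.1 = 3.946.
Layer 2: σ_v at top = γ₁h₁ = 20.68; σ_h top = K_a2×20.68 = 5.996; σ_h base = K_a2×(20.68+17.8×0.9) = 10.64.
P₂ = ½(5.996+10.64)×0.9 = 7.486. Total P_a = 3.946+7.486 = 11.43 kN/m.

11.4 kN/m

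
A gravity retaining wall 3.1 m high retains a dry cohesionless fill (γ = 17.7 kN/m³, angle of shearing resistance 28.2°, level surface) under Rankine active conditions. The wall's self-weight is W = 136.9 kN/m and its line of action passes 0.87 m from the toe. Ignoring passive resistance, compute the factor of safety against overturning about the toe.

3.78

K_a = tan²(45° − 28.2°/2) = 0.3582.
P_a = ½K_aγH² = 0.5×0.3582×17.7×3.1² = 30.46 kN/m, acting at H/3 = 1.033 m above the base.
Overturning moment M_o = P_a × H/3 = 30.46 × 1.033 = 31.48.
Resisting moment M_r = W × 0.87 = 136.9 × 0.87 = 119.1.
FS_overturning = M_r/M_o = 119.1/31.48 = 3.784.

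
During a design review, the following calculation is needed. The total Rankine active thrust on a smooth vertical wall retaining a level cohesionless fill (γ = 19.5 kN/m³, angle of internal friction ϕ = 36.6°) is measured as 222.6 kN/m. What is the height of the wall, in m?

K_a = 0.2530. P_a = ½ K_a γ H² ⇒ H = √(2P_a/(K_a γ)).
H = √(2×222.6/(0.2530×19.5)) = 9.500 m.

9.50 m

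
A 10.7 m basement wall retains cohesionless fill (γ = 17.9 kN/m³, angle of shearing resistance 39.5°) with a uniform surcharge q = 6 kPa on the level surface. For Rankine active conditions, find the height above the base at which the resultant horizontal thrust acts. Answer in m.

K_a = 0.2224.
Triangular part P₁ = ½K_aγH² = 227.9 at H/3 = 3.567 m; rectangular part P₂ = K_a q H = 14.28 at H/2 = 5.350 m.
ȳ = (P₁·3.567 + P₂·5.350)/(P₁+P₂) = 3.672 m.

3.67 m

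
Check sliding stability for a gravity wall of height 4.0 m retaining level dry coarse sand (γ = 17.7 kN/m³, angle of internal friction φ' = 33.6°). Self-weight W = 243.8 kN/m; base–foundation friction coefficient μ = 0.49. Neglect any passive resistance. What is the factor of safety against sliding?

2.93

K_a = tan²(45° − 33.6°/2) = 0.2875.
P_a = ½K_aγH² = 0.5×0.2875×17.7×4.0² = 40.71 kN/m, acting at H/3 = 1.333 m above the base.
FS_sliding = μW / P_a = 0.49×243.8 / 40.71 = 2.934.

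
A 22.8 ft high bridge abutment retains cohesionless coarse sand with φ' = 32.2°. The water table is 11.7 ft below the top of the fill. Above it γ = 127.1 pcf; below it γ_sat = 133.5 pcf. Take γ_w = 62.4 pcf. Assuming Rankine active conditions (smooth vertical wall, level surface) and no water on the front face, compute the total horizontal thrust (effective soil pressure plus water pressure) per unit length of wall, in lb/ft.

K_a = tan²(45° − φ/2) = 0.3047.
γ' = 133.5 − 62.4 = 71.10 pcf. Depth below WT = 11.1 ft.
σ'_h at WT = K_a γ d_w = 453.2 psf; at base = 453.2 + K_a γ' × 11.1 = 693.7 psf.
P₁ (0–11.7 ft) = ½×453.2×11.7 = 2651. P₂ (11.7–22.8 ft) = ½(453.2+693.7)×11.1 = 6365.
P_w = ½ γ_w h₂² = 0.5×62.4×11.1² = 3844. Total = 2651+6365+3844 = 12860 lb/ft.

12900 lb/ft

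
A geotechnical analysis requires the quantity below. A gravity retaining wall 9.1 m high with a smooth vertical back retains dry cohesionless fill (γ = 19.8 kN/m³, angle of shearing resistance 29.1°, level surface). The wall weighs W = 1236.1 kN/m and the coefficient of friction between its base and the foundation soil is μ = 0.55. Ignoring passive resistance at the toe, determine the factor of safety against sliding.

2.40

K_a = tan²(45° − 29.1°/2) = 0.3456.
P_a = ½K_aγH² = 0.5×0.3456×19.8×9.1² = 283.3 kN/m, acting at H/3 = 3.033 m above the base.
FS_sliding = μW / P_a = 0.55×1236.1 / 283.3 = 2.400.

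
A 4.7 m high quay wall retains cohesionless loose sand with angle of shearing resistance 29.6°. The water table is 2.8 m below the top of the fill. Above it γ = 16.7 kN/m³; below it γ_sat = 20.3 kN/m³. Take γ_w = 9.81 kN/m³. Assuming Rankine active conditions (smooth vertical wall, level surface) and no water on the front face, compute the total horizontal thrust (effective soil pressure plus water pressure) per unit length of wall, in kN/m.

76.4 kN/m

K_a = tan²(45° − φ/2) = 0.3387.
γ' = 20.3 − 9.81 = 10.49 kN/m³. Depth below WT = 1.9 m.
σ'_h at WT = K_a γ d_w = 15.84 kPa; at base = 15.84 + K_a γ' × 1.9 = 22.59 kPa.
P₁ (0–2.8 m) = ½×15.84×2.8 = 22.18. P₂ (2.8–4.7 m) = ½(15.84+22.59)×1.9 = 36.51.
P_w = ½ γ_w h₂² = 0.5×9.81×1.9² = 17.71. Total = 22.18+36.51+17.71 = 76.39 kN/m.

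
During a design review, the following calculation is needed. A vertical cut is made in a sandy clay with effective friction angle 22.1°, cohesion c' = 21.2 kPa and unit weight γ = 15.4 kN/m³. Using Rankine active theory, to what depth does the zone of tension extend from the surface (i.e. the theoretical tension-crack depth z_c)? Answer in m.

4.09 m

K_a = tan²(45° − 22.1°/2) = 0.4533; √K_a = 0.6732.
The active pressure is zero where K_a γ z = 2c√K_a, so z_c = 2c/(γ√K_a) = 2×21.2/(15.4×0.6732) = 4.090 m.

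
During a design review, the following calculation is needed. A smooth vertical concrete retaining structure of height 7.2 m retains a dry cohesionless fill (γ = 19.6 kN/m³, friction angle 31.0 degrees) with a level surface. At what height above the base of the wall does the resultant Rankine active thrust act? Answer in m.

K_a = 0.3201.
The pressure distribution is triangular, so the resultant acts at H/3 above the base = 7.2/3 = 2.400 m.

2.40 m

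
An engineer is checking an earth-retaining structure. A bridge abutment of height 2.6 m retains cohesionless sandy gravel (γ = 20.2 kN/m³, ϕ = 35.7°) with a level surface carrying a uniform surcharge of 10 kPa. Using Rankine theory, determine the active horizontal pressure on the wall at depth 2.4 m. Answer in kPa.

15.4 kPa

K_a = (1 − sin φ)/(1 + sin φ) = 0.2630.
σ_v = γz + q = 20.2 × 2.4 + 10 = 58.48 kPa.
σ_h = K_a σ_v = 0.2630 × 58.48 = 15.38 kPa.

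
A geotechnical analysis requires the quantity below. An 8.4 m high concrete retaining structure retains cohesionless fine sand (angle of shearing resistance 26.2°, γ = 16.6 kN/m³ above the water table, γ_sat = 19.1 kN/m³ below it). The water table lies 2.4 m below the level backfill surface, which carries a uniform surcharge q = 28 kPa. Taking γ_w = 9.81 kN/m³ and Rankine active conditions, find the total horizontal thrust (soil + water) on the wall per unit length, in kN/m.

K_a = tan²(45° − φ/2) = 0.3874.
γ' = 19.1 − 9.81 = 9.290 kN/m³. h₂ = H − d_w = 6.0 m.
σ'_h: at surface K_a·q = 10.85; at WT K_a(q+γd_w) = 26.28; at base K_a(q+γd_w+γ'h₂) = 47.88 kPa.
P₁ = ½(10.85+26.28)×2.4 = 44.56; P₂ = ½(26.28+47.88)×6.0 = 222.5; P_w = ½γ_w h₂² = 176.6.
Total = 44.56+222.5+176.6 = 443.6 kN/m.

444 kN/m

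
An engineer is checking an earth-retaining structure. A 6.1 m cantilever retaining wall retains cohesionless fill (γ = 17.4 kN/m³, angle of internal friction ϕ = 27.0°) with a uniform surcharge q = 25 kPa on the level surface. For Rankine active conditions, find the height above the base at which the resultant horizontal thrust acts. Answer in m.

2.36 m

K_a = 0.3755.
Triangular part P₁ = ½K_aγH² = 121.6 at H/3 = 2.033 m; rectangular part P₂ = K_a q H = 57.27 at H/2 = 3.050 m.
ȳ = (P₁·2.033 + P₂·3.050)/(P₁+P₂) = 2.359 m.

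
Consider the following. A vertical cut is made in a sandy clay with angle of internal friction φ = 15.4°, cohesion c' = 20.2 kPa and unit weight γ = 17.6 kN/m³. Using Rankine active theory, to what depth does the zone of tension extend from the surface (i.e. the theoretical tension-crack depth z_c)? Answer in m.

K_a = tan²(45° − 15.4°/2) = 0.5803; √K_a = 0.7618.
The active pressure is zero where K_a γ z = 2c√K_a, so z_c = 2c/(γ√K_a) = 2×20.2/(17.6×0.7618) = 3.013 m.

3.01 m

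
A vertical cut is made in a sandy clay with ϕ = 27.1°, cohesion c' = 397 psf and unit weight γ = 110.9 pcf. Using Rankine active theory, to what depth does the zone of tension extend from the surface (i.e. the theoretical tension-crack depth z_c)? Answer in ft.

11.7 ft

K_a = tan²(45° − 27.1°/2) = 0.3741; √K_a = 0.6116.
The active pressure is zero where K_a γ z = 2c√K_a, so z_c = 2c/(γ√K_a) = 2×397/(110.9×0.6116) = 11.71 ft.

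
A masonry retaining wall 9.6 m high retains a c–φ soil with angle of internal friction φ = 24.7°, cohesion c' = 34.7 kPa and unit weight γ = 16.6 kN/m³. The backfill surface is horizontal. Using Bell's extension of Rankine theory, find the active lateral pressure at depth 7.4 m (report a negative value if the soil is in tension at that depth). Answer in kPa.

5.97 kPa

K_a = (1 − sin φ)/(1 + sin φ) = 0.4106.
σ_a = K_a γ z − 2c√K_a = 0.4106×16.6×7.4 − 2×34.7×0.6408 = 5.966 kPa.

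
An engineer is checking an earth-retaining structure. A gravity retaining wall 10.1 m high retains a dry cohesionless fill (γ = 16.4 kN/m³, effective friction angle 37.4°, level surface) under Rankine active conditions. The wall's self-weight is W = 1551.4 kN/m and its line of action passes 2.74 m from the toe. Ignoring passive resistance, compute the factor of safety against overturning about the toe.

6.18

K_a = tan²(45° − 37.4°/2) = 0.2443.
P_a = ½K_aγH² = 0.5×0.2443×16.4×10.1² = 204.3 kN/m, acting at H/3 = 3.367 m above the base.
Overturning moment M_o = P_a × H/3 = 204.3 × 3.367 = 687.9.
Resisting moment M_r = W × 2.74 = 1551.4 × 2.74 = 4251.
FS_overturning = M_r/M_o = 4251/687.9 = 6.180.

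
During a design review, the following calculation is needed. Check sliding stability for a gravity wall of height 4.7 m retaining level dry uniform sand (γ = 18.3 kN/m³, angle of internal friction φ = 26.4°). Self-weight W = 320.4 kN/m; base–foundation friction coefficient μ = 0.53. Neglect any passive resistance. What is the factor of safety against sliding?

2.19

K_a = tan²(45° − 26.4°/2) = 0.3844.
P_a = ½K_aγH² = 0.5×0.3844×18.3×4.7² = 77.70 kN/m, acting at H/3 = 1.567 m above the base.
FS_sliding = μW / P_a = 0.53×320.4 / 77.70 = 2.185.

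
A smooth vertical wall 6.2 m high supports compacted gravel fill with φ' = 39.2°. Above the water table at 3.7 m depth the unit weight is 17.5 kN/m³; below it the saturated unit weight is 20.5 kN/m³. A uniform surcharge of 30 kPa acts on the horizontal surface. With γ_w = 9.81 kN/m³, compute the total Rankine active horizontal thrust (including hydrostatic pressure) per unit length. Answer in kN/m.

144 kN/m

K_a = tan²(45° − φ/2) = 0.2255.
γ' = 20.5 − 9.81 = 10.69 kN/m³. h₂ = H − d_w = 2.5 m.
σ'_h: at surface K_a·q = 6.764; at WT K_a(q+γd_w) = 21.36; at base K_a(q+γd_w+γ'h₂) = 27.39 kPa.
P₁ = ½(6.764+21.36)×3.7 = 52.04; P₂ = ½(21.36+27.39)×2.5 = 60.94; P_w = ½γ_w h₂² = 30.66.
Total = 52.04+60.94+30.66 = 143.6 kN/m.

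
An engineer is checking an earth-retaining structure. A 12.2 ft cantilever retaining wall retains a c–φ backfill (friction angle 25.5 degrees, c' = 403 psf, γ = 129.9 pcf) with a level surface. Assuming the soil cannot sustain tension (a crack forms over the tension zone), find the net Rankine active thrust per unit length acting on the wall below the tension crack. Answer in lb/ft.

K_a = 0.3981; √K_a = 0.6310.
Tension-crack depth z_c = 2c/(γ√K_a) = 2×403/(129.9×0.6310) = 9.834 ft.
σ_a at base = K_a γ H − 2c√K_a = 0.3981×129.9×12.2 − 2×403×0.6310 = 122.4 psf.
P_a = ½ × 122.4 × (H − z_c) = 0.5×122.4×2.366 = 144.7 lb/ft.

145 lb/ft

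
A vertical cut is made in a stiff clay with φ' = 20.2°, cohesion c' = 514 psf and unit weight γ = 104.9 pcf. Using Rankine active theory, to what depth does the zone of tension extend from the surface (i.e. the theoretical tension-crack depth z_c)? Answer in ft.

14.0 ft

K_a = tan²(45° − 20.2°/2) = 0.4867; √K_a = 0.6976.
The active pressure is zero where K_a γ z = 2c√K_a, so z_c = 2c/(γ√K_a) = 2×514/(104.9×0.6976) = 14.05 ft.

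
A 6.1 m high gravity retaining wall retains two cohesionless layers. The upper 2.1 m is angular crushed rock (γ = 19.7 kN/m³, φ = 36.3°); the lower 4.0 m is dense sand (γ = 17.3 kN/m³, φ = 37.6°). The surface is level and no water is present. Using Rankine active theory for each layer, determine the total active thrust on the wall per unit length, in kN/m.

84.7 kN/m

K_a1 = tan²(45°−36.3°/2) = 0.2563; K_a2 = tan²(45°−37.6°/2) = 0.2421.
Layer 1: σ at base = K_a1 γ₁ h₁ = 10.60 kPa; P₁ = ½×10.60×2.1 = 11.13.
Layer 2: σ_v at top = γ₁h₁ = 41.37; σ_h top = K_a2×41.37 = 10.02; σ_h base = K_a2×(41.37+17.3×4.0) = 26.77.
P₂ = ½(10.02+26.77)×4.0 = 73.58. Total P_a = 11.13+73.58 = 84.71 kN/m.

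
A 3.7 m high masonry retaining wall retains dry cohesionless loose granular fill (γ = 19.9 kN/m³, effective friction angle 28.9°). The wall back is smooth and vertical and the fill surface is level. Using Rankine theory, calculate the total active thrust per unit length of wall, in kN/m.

47.5 kN/m

K_a = tan²(45° − φ/2) = 0.3484.
P_a = ½ K_a γ H² = 0.5 × 0.3484 × 19.9 × 3.7² = 47.45 kN/m.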